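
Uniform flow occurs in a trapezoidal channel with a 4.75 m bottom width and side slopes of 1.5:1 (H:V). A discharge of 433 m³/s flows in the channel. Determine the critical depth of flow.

y_c = 5.64 m

At critical depth, Q² T / (g A³) = 1, i.e. A³/T = Q²/g = 433²/9.81 = 19110.
Try y = 4.66 m: A³/T = 8742 — too small.
Try y = 6.93 m: A³/T = 45270 — too large.
Try y = 5.64 m: A³/T = 19080 — close enough.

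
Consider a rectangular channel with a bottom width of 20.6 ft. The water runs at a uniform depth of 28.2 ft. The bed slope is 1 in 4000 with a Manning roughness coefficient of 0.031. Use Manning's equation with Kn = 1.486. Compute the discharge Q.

Flow area A = b·y = 20.6 × 28.2 = 580.9 ft². Wetted perimeter P = b + 2y = 20.6 + 2×28.2 = 77 ft.
Hydraulic radius R = A/P = 580.9/77 = 7.544 ft.
Manning's equation: Q = (1.486/n) A R^(2/3) S^(1/2) = (1.486/0.031) × 580.9 × 7.544^(2/3) × 0.00025^(1/2) = 1690 ft³/s.

Q = 1690 ft³/s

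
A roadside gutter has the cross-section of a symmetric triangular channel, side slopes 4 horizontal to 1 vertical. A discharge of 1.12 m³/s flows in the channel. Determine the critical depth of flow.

y_c = 0.437 m

At critical depth, Q² T / (g A³) = 1, i.e. A³/T = Q²/g = 1.12²/9.81 = 0.1279.
Trying y = 0.553 m: A³/T = 0.4137 — too large.
Trying y = 0.437 m: A³/T = 0.1275 — close enough.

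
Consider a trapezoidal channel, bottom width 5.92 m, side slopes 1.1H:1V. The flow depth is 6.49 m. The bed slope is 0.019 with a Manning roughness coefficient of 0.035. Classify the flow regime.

supercritical

With bottom width b = 5.92 m and side slope z = 1.1: A = (b + zy)y = (5.92 + 1.1×6.49)×6.49 = 84.75 m²; P = b + 2y√(1+z²) = 5.92 + 2×6.49×1.487 = 25.22 m.
Hydraulic radius R = A/P = 84.75/25.22 = 3.361 m.
V = (1/n) R^(2/3) √S = (1/0.035) × 3.361^(2/3) × √0.019 = 8.837 m/s. Hydraulic depth D_h = A/T = 84.75/20.2 = 4.196 m.
Froude number Fr = V/√(g·D_h) = 8.837/√(9.81×4.196) = 1.38, which is greater than 1, so the flow is supercritical.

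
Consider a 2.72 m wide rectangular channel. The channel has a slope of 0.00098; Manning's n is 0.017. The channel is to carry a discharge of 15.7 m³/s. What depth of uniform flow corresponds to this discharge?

Manning's equation rearranged: A R^(2/3) = nQ / (1·√S) = 0.017 × 15.7 / (√0.00098) = 8.526.
Try y = 2.9 m: A R^(2/3) = 7.493 — low.
Try y = 4.13 m: A R^(2/3) = 11.41 — high.
Try y = 3.23 m: A R^(2/3) = 8.532 — close enough.

y_n = 3.23 m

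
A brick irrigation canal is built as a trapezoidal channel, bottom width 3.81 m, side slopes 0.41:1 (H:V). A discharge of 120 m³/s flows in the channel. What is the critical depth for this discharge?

y_c = 4.01 m

At critical depth, Q² T / (g A³) = 1, i.e. A³/T = Q²/g = 120²/9.81 = 1468.
Try y = 3.35 m: A³/T = 798.5 — too small.
Try y = 4.6 m: A³/T = 2372 — too large.
Try y = 4.01 m: A³/T = 1474 — ≈ 1468.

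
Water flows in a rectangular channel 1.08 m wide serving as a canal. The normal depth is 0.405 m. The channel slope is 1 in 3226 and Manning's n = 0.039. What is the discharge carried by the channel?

Q = 0.0744 m³/s

Flow area A = b·y = 1.08 × 0.405 = 0.4374 m². Wetted perimeter P = b + 2y = 1.08 + 2×0.405 = 1.89 m.
Hydraulic radius R = A/P = 0.4374/1.89 = 0.2314 m.
Manning's equation: Q = (1/n) A R^(2/3) S^(1/2) = (1/0.039) × 0.4374 × 0.2314^(2/3) × 0.00031^(1/2) = 0.0744 m³/s.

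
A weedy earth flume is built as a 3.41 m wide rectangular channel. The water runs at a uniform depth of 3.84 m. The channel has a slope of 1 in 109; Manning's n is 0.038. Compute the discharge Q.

Q = 36.9 m³/s

Flow area A = b·y = 3.41 × 3.84 = 13.09 m². Wetted perimeter P = b + 2y = 3.41 + 2×3.84 = 11.09 m.
Hydraulic radius R = A/P = 13.09/11.09 = 1.181 m.
Manning's equation: Q = (1/n) A R^(2/3) S^(1/2) = (1/0.038) × 13.09 × 1.181^(2/3) × 0.009174^(1/2) = 36.9 m³/s.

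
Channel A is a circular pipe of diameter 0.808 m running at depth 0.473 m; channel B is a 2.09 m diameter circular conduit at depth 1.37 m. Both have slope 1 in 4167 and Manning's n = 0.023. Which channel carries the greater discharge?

Channel A: For a circular section of diameter D = 0.808 m at depth y = 0.473 m, the central angle is θ = 2 arccos(1 − 2y/D) = 3.485 rad. Then A = (D²/8)(θ − sin θ) = 0.3119 m² and P = Dθ/2 = 1.408 m. Hydraulic radius R = A/P = 0.3119/1.408 = 0.2215 m. Q_A = (1/0.023)·0.3119·0.2215^(2/3)·√0.00024 = 0.0769 m³/s.
Channel B: For a circular section of diameter D = 2.09 m at depth y = 1.37 m, the central angle is θ = 2 arccos(1 − 2y/D) = 3.774 rad. Then A = (D²/8)(θ − sin θ) = 2.383 m² and P = Dθ/2 = 3.944 m. Hydraulic radius R = A/P = 2.383/3.944 = 0.6043 m. Q_B = (1/0.023)·2.383·0.6043^(2/3)·√0.00024 = 1.148 m³/s.
Q_A = 0.0769 m³/s vs Q_B = 1.148 m³/s, so channel B carries more.

channel B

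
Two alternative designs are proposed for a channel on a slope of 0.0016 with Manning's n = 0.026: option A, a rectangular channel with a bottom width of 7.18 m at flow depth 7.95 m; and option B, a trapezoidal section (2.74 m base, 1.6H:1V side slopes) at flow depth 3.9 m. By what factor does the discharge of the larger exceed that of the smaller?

Channel A: Flow area A = b·y = 7.18 × 7.95 = 57.08 m². Wetted perimeter P = b + 2y = 7.18 + 2×7.95 = 23.08 m. Hydraulic radius R = A/P = 57.08/23.08 = 2.473 m. Q_A = (1/0.026)·57.08·2.473^(2/3)·√0.0016 = 160.6 m³/s.
Channel B: With bottom width b = 2.74 m and side slope z = 1.6: A = (b + zy)y = (2.74 + 1.6×3.9)×3.9 = 35.02 m²; P = b + 2y√(1+z²) = 2.74 + 2×3.9×1.887 = 17.46 m. Hydraulic radius R = A/P = 35.02/17.46 = 2.006 m. Q_B = (1/0.026)·35.02·2.006^(2/3)·√0.0016 = 85.71 m³/s.
The larger discharge is 160.6 m³/s and the smaller is 85.71 m³/s; the ratio is 1.87.

1.87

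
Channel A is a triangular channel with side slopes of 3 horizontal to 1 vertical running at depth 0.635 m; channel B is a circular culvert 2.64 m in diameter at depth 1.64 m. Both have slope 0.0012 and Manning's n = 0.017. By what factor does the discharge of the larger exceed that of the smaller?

5.41

Channel A: For a triangular section with side slope z = 3: A = zy² = 3×0.635² = 1.21 m²; P = 2y√(1+z²) = 2×0.635×3.162 = 4.016 m. Hydraulic radius R = A/P = 1.21/4.016 = 0.3012 m. Q_A = (1/0.017)·1.21·0.3012^(2/3)·√0.0012 = 1.108 m³/s.
Channel B: For a circular section of diameter D = 2.64 m at depth y = 1.64 m, the central angle is θ = 2 arccos(1 − 2y/D) = 3.631 rad. Then A = (D²/8)(θ − sin θ) = 3.573 m² and P = Dθ/2 = 4.793 m. Hydraulic radius R = A/P = 3.573/4.793 = 0.7455 m. Q_B = (1/0.017)·3.573·0.7455^(2/3)·√0.0012 = 5.987 m³/s.
The larger discharge is 5.987 m³/s and the smaller is 1.108 m³/s; the ratio is 5.41.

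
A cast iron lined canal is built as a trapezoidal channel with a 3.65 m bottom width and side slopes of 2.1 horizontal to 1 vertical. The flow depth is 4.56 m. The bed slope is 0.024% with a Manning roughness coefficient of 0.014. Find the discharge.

With bottom width b = 3.65 m and side slope z = 2.1: A = (b + zy)y = (3.65 + 2.1×4.56)×4.56 = 60.31 m²; P = b + 2y√(1+z²) = 3.65 + 2×4.56×2.326 = 24.86 m.
Hydraulic radius R = A/P = 60.31/24.86 = 2.426 m.
Manning's equation: Q = (1/n) A R^(2/3) S^(1/2) = (1/0.014) × 60.31 × 2.426^(2/3) × 0.00024^(1/2) = 120 m³/s.

Q = 120 m³/s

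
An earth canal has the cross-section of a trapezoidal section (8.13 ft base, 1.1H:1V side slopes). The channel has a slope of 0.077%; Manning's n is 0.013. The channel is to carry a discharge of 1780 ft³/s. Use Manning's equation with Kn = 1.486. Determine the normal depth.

Manning's equation rearranged: A R^(2/3) = nQ / (1.486·√S) = 0.013 × 1780 / (1.486 × √0.00077) = 561.2.
At y = 12.4 ft: A R^(2/3) = 891.3 — too large.
At y = 8.3 ft: A R^(2/3) = 382.7 — too small.
At y = 9.98 ft: A R^(2/3) = 560.9 — ≈ 561.2.

y_n = 9.98 ft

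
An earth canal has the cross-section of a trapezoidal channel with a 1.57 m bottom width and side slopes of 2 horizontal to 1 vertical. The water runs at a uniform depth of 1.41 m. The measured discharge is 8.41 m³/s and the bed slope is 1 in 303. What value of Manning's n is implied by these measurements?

n = 0.036

With bottom width b = 1.57 m and side slope z = 2: A = (b + zy)y = (1.57 + 2×1.41)×1.41 = 6.19 m²; P = b + 2y√(1+z²) = 1.57 + 2×1.41×2.236 = 7.876 m.
Hydraulic radius R = A/P = 6.19/7.876 = 0.7859 m.
Rearranging Manning's equation: n = (1/Q) A R^(2/3) S^(1/2) = (1/8.41) × 6.19 × 0.7859^(2/3) × √0.0033 = 0.036.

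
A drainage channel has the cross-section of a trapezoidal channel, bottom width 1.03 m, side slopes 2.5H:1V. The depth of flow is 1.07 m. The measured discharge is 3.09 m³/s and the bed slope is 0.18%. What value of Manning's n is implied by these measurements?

With bottom width b = 1.03 m and side slope z = 2.5: A = (b + zy)y = (1.03 + 2.5×1.07)×1.07 = 3.964 m²; P = b + 2y√(1+z²) = 1.03 + 2×1.07×2.693 = 6.792 m.
Hydraulic radius R = A/P = 3.964/6.792 = 0.5837 m.
Rearranging Manning's equation: n = (1/Q) A R^(2/3) S^(1/2) = (1/3.09) × 3.964 × 0.5837^(2/3) × √0.0018 = 0.038.

n = 0.038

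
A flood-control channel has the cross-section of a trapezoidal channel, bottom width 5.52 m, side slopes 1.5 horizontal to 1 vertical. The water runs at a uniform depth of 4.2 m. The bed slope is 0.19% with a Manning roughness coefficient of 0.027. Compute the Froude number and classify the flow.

With bottom width b = 5.52 m and side slope z = 1.5: A = (b + zy)y = (5.52 + 1.5×4.2)×4.2 = 49.64 m²; P = b + 2y√(1+z²) = 5.52 + 2×4.2×1.803 = 20.66 m.
Hydraulic radius R = A/P = 49.64/20.66 = 2.403 m.
V = (1/n) R^(2/3) √S = (1/0.027) × 2.403^(2/3) × √0.0019 = 2.896 m/s. Hydraulic depth D_h = A/T = 49.64/18.12 = 2.74 m.
Froude number Fr = V/√(g·D_h) = 2.896/√(9.81×2.74) = 0.559, which is less than 1, so the flow is subcritical.

subcritical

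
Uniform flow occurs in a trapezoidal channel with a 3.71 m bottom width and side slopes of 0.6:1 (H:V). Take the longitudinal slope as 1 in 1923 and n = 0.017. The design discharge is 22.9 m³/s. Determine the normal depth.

Manning's equation rearranged: A R^(2/3) = nQ / (1·√S) = 0.017 × 22.9 / (√0.00052) = 17.07.
Try y = 1.79 m: A R^(2/3) = 9.048 — low.
Try y = 2.59 m: A R^(2/3) = 17.05 — close enough.

y_n = 2.59 m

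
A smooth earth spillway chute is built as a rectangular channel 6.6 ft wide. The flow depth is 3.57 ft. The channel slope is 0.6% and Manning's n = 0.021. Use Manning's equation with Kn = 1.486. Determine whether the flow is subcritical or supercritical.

Flow area A = b·y = 6.6 × 3.57 = 23.56 ft². Wetted perimeter P = b + 2y = 6.6 + 2×3.57 = 13.74 ft.
Hydraulic radius R = A/P = 23.56/13.74 = 1.715 ft.
V = (1.486/n) R^(2/3) √S = (1.486/0.021) × 1.715^(2/3) × √0.006 = 7.853 ft/s. Hydraulic depth D_h = A/T = 23.56/6.6 = 3.57 ft.
Froude number Fr = V/√(g·D_h) = 7.853/√(32.2×3.57) = 0.732, which is less than 1, so the flow is subcritical.

subcritical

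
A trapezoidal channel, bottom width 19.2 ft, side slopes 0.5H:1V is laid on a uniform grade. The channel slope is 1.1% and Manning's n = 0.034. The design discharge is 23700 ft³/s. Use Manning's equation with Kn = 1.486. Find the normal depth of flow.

y_n = 29.5 ft

Manning's equation rearranged: A R^(2/3) = nQ / (1.486·√S) = 0.034 × 23700 / (1.486 × √0.011) = 5170.
Try y = 25.4 ft: A R^(2/3) = 3925 — too small.
Try y = 29.5 ft: A R^(2/3) = 5179 — close enough.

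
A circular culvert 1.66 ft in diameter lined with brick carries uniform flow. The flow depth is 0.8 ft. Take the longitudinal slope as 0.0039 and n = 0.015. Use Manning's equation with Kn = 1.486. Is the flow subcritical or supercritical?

subcritical

For a circular section of diameter D = 1.66 ft at depth y = 0.8 ft, the central angle is θ = 2 arccos(1 − 2y/D) = 3.069 rad. Then A = (D²/8)(θ − sin θ) = 1.032 ft² and P = Dθ/2 = 2.548 ft.
Hydraulic radius R = A/P = 1.032/2.548 = 0.4052 ft.
V = (1.486/n) R^(2/3) √S = (1.486/0.015) × 0.4052^(2/3) × √0.0039 = 3.388 ft/s. Hydraulic depth D_h = A/T = 1.032/1.659 = 0.6223 ft.
Froude number Fr = V/√(g·D_h) = 3.388/√(32.2×0.6223) = 0.757, which is less than 1, so the flow is subcritical.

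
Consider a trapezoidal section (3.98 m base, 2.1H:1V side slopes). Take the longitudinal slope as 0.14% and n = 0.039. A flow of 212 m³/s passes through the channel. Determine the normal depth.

Manning's equation rearranged: A R^(2/3) = nQ / (1·√S) = 0.039 × 212 / (√0.0014) = 221.
Try y = 5.05 m: A R^(2/3) = 142.1 — short.
Try y = 7.46 m: A R^(2/3) = 356.2 — over.
Try y = 6.1 m: A R^(2/3) = 220.8 — matches.

y_n = 6.1 m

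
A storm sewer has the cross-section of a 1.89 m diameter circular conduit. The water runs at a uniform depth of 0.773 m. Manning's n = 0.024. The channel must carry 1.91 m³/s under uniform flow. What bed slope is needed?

S = 0.00589

For a circular section of diameter D = 1.89 m at depth y = 0.773 m, the central angle is θ = 2 arccos(1 − 2y/D) = 2.776 rad. Then A = (D²/8)(θ − sin θ) = 1.079 m² and P = Dθ/2 = 2.623 m.
Hydraulic radius R = A/P = 1.079/2.623 = 0.4116 m.
From Manning's equation, S = [nQ / (1 A R^(2/3))]² = [0.024 × 1.91 / (1 × 1.079 × 0.4116^(2/3))]² = 0.00589.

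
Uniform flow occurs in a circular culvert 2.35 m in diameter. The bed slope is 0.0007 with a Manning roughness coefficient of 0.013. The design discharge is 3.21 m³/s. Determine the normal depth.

y_n = 1.2 m

Manning's equation rearranged: A R^(2/3) = nQ / (1·√S) = 0.013 × 3.21 / (√0.0007) = 1.577.
At y = 0.875 m: A R^(2/3) = 0.8983 — low.
At y = 1.38 m: A R^(2/3) = 1.977 — high.
At y = 1.2 m: A R^(2/3) = 1.576 — close enough.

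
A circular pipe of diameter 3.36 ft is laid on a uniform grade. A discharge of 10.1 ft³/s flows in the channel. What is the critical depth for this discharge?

At critical depth, Q² T / (g A³) = 1, i.e. A³/T = Q²/g = 10.1²/32.2 = 3.168.
At y = 0.728 ft: A³/T = 1.024 — too small.
At y = 1.2 ft: A³/T = 7.135 — too large.
At y = 0.973 ft: A³/T = 3.171 — ≈ 3.168.

y_c = 0.973 ft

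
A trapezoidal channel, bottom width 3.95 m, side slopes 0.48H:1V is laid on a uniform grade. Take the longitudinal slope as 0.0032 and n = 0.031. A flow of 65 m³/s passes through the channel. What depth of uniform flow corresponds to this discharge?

y_n = 4.03 m

Manning's equation rearranged: A R^(2/3) = nQ / (1·√S) = 0.031 × 65 / (√0.0032) = 35.62.
At y = 3.09 m: A R^(2/3) = 22.52 — too small.
At y = 4.83 m: A R^(2/3) = 49.09 — too large.
At y = 4.03 m: A R^(2/3) = 35.6 — matches.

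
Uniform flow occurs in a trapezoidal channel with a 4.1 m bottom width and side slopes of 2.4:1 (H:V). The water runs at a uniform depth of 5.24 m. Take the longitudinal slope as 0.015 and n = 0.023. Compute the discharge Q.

With bottom width b = 4.1 m and side slope z = 2.4: A = (b + zy)y = (4.1 + 2.4×5.24)×5.24 = 87.38 m²; P = b + 2y√(1+z²) = 4.1 + 2×5.24×2.6 = 31.35 m.
Hydraulic radius R = A/P = 87.38/31.35 = 2.787 m.
Manning's equation: Q = (1/n) A R^(2/3) S^(1/2) = (1/0.023) × 87.38 × 2.787^(2/3) × 0.015^(1/2) = 922 m³/s.

Q = 922 m³/s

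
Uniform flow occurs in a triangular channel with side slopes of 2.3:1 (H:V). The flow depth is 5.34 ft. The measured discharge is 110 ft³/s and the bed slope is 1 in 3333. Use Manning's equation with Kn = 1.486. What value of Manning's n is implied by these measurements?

n = 0.0279

For a triangular section with side slope z = 2.3: A = zy² = 2.3×5.34² = 65.59 ft²; P = 2y√(1+z²) = 2×5.34×2.508 = 26.79 ft.
Hydraulic radius R = A/P = 65.59/26.79 = 2.449 ft.
Rearranging Manning's equation: n = (1.486/Q) A R^(2/3) S^(1/2) = (1.486/110) × 65.59 × 2.449^(2/3) × √0.0003 = 0.0279.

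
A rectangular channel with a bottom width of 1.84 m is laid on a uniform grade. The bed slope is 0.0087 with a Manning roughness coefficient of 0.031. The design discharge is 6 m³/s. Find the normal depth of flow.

Manning's equation rearranged: A R^(2/3) = nQ / (1·√S) = 0.031 × 6 / (√0.0087) = 1.994.
Trying y = 1.11 m: A R^(2/3) = 1.292 — low.
Trying y = 1.56 m: A R^(2/3) = 1.993 — ≈ 1.994.

y_n = 1.56 m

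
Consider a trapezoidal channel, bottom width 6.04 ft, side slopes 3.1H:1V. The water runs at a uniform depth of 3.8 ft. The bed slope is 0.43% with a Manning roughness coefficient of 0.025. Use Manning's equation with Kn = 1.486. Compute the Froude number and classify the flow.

subcritical

With bottom width b = 6.04 ft and side slope z = 3.1: A = (b + zy)y = (6.04 + 3.1×3.8)×3.8 = 67.72 ft²; P = b + 2y√(1+z²) = 6.04 + 2×3.8×3.257 = 30.8 ft.
Hydraulic radius R = A/P = 67.72/30.8 = 2.199 ft.
V = (1.486/n) R^(2/3) √S = (1.486/0.025) × 2.199^(2/3) × √0.0043 = 6.591 ft/s. Hydraulic depth D_h = A/T = 67.72/29.6 = 2.288 ft.
Froude number Fr = V/√(g·D_h) = 6.591/√(32.2×2.288) = 0.768, which is less than 1, so the flow is subcritical.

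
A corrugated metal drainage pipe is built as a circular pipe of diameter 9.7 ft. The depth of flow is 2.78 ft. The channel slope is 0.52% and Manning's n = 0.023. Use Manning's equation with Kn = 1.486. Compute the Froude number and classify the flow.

subcritical

For a circular section of diameter D = 9.7 ft at depth y = 2.78 ft, the central angle is θ = 2 arccos(1 − 2y/D) = 2.26 rad. Then A = (D²/8)(θ − sin θ) = 17.5 ft² and P = Dθ/2 = 10.96 ft.
Hydraulic radius R = A/P = 17.5/10.96 = 1.597 ft.
V = (1.486/n) R^(2/3) √S = (1.486/0.023) × 1.597^(2/3) × √0.0052 = 6.364 ft/s. Hydraulic depth D_h = A/T = 17.5/8.772 = 1.995 ft.
Froude number Fr = V/√(g·D_h) = 6.364/√(32.2×1.995) = 0.794, which is less than 1, so the flow is subcritical.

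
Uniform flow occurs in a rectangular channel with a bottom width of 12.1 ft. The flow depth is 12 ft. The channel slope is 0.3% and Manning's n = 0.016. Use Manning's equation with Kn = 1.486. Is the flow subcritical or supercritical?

Flow area A = b·y = 12.1 × 12 = 145.2 ft². Wetted perimeter P = b + 2y = 12.1 + 2×12 = 36.1 ft.
Hydraulic radius R = A/P = 145.2/36.1 = 4.022 ft.
V = (1.486/n) R^(2/3) √S = (1.486/0.016) × 4.022^(2/3) × √0.003 = 12.87 ft/s. Hydraulic depth D_h = A/T = 145.2/12.1 = 12 ft.
Froude number Fr = V/√(g·D_h) = 12.87/√(32.2×12) = 0.655, which is less than 1, so the flow is subcritical.

subcritical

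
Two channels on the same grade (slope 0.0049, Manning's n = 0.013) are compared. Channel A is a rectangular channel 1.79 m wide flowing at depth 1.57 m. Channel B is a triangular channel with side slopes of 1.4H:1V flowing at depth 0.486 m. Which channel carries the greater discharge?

channel A

Channel A: Flow area A = b·y = 1.79 × 1.57 = 2.81 m². Wetted perimeter P = b + 2y = 1.79 + 2×1.57 = 4.93 m. Hydraulic radius R = A/P = 2.81/4.93 = 0.57 m. Q_A = (1/0.013)·2.81·0.57^(2/3)·√0.0049 = 10.4 m³/s.
Channel B: For a triangular section with side slope z = 1.4: A = zy² = 1.4×0.486² = 0.3307 m²; P = 2y√(1+z²) = 2×0.486×1.72 = 1.672 m. Hydraulic radius R = A/P = 0.3307/1.672 = 0.1977 m. Q_B = (1/0.013)·0.3307·0.1977^(2/3)·√0.0049 = 0.6043 m³/s.
Q_A = 10.4 m³/s vs Q_B = 0.6043 m³/s, so channel A carries more.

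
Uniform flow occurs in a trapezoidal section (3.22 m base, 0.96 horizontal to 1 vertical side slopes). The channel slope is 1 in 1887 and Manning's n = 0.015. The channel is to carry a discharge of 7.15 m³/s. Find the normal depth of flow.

y_n = 1.22 m

Manning's equation rearranged: A R^(2/3) = nQ / (1·√S) = 0.015 × 7.15 / (√0.0005299) = 4.659.
Try y = 1.35 m: A R^(2/3) = 5.58 — over.
Try y = 1.22 m: A R^(2/3) = 4.661 — matches.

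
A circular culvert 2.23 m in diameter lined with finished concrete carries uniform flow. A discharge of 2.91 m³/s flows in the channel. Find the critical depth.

y_c = 0.784 m

At critical depth, Q² T / (g A³) = 1, i.e. A³/T = Q²/g = 2.91²/9.81 = 0.8632.
Trying y = 0.594 m: A³/T = 0.2951 — short.
Trying y = 0.963 m: A³/T = 1.907 — over.
Trying y = 0.784 m: A³/T = 0.8648 — matches.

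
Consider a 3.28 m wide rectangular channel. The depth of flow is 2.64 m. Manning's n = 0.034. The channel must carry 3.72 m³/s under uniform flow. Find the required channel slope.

Flow area A = b·y = 3.28 × 2.64 = 8.659 m². Wetted perimeter P = b + 2y = 3.28 + 2×2.64 = 8.56 m.
Hydraulic radius R = A/P = 8.659/8.56 = 1.012 m.
From Manning's equation, S = [nQ / (1 A R^(2/3))]² = [0.034 × 3.72 / (1 × 8.659 × 1.012^(2/3))]² = 0.00021.

S = 0.00021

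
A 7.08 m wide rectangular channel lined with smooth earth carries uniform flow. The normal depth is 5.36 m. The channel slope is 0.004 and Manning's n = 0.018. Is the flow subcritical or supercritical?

Flow area A = b·y = 7.08 × 5.36 = 37.95 m². Wetted perimeter P = b + 2y = 7.08 + 2×5.36 = 17.8 m.
Hydraulic radius R = A/P = 37.95/17.8 = 2.132 m.
V = (1/n) R^(2/3) √S = (1/0.018) × 2.132^(2/3) × √0.004 = 5.82 m/s. Hydraulic depth D_h = A/T = 37.95/7.08 = 5.36 m.
Froude number Fr = V/√(g·D_h) = 5.82/√(9.81×5.36) = 0.803, which is less than 1, so the flow is subcritical.

subcritical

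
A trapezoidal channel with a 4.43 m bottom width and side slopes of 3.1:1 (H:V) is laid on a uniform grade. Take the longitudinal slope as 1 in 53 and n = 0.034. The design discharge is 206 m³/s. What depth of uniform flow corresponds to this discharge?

Manning's equation rearranged: A R^(2/3) = nQ / (1·√S) = 0.034 × 206 / (√0.01887) = 50.99.
At y = 3.1 m: A R^(2/3) = 63.62 — over.
At y = 2.44 m: A R^(2/3) = 37.32 — short.
At y = 2.81 m: A R^(2/3) = 51.02 — ≈ 50.99.

y_n = 2.81 m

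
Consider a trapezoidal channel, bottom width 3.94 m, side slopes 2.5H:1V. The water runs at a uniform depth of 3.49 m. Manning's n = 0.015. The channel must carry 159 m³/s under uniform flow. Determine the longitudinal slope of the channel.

S = 0.0012

With bottom width b = 3.94 m and side slope z = 2.5: A = (b + zy)y = (3.94 + 2.5×3.49)×3.49 = 44.2 m²; P = b + 2y√(1+z²) = 3.94 + 2×3.49×2.693 = 22.73 m.
Hydraulic radius R = A/P = 44.2/22.73 = 1.944 m.
From Manning's equation, S = [nQ / (1 A R^(2/3))]² = [0.015 × 159 / (1 × 44.2 × 1.944^(2/3))]² = 0.0012.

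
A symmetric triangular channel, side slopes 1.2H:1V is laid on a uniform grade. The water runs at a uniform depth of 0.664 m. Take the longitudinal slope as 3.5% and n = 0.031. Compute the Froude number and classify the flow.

For a triangular section with side slope z = 1.2: A = zy² = 1.2×0.664² = 0.5291 m²; P = 2y√(1+z²) = 2×0.664×1.562 = 2.074 m.
Hydraulic radius R = A/P = 0.5291/2.074 = 0.255 m.
V = (1/n) R^(2/3) √S = (1/0.031) × 0.255^(2/3) × √0.035 = 2.427 m/s. Hydraulic depth D_h = A/T = 0.5291/1.594 = 0.332 m.
Froude number Fr = V/√(g·D_h) = 2.427/√(9.81×0.332) = 1.34, which is greater than 1, so the flow is supercritical.

supercritical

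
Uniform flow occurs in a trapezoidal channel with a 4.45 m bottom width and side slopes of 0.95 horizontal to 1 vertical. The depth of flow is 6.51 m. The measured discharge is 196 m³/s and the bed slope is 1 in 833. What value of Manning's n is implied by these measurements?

With bottom width b = 4.45 m and side slope z = 0.95: A = (b + zy)y = (4.45 + 0.95×6.51)×6.51 = 69.23 m²; P = b + 2y√(1+z²) = 4.45 + 2×6.51×1.379 = 22.41 m.
Hydraulic radius R = A/P = 69.23/22.41 = 3.089 m.
Rearranging Manning's equation: n = (1/Q) A R^(2/3) S^(1/2) = (1/196) × 69.23 × 3.089^(2/3) × √0.0012 = 0.026.

n = 0.026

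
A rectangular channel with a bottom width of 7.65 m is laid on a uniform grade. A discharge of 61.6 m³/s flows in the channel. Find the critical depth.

y_c = 1.88 m

For a rectangular channel, critical depth y_c = (q²/g)^(1/3) where q = Q/b = 61.6/7.65 = 8.052 m²/s.
So y_c = (8.052²/9.81)^(1/3) = 1.88 m.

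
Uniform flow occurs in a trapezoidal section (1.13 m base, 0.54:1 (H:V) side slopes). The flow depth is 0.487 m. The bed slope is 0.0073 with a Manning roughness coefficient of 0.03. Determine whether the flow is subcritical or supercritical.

With bottom width b = 1.13 m and side slope z = 0.54: A = (b + zy)y = (1.13 + 0.54×0.487)×0.487 = 0.6784 m²; P = b + 2y√(1+z²) = 1.13 + 2×0.487×1.136 = 2.237 m.
Hydraulic radius R = A/P = 0.6784/2.237 = 0.3033 m.
V = (1/n) R^(2/3) √S = (1/0.03) × 0.3033^(2/3) × √0.0073 = 1.286 m/s. Hydraulic depth D_h = A/T = 0.6784/1.656 = 0.4097 m.
Froude number Fr = V/√(g·D_h) = 1.286/√(9.81×0.4097) = 0.641, which is less than 1, so the flow is subcritical.

subcritical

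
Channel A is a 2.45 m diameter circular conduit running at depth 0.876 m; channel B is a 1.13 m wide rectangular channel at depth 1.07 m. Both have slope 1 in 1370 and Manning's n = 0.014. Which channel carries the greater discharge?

Channel A: For a circular section of diameter D = 2.45 m at depth y = 0.876 m, the central angle is θ = 2 arccos(1 − 2y/D) = 2.564 rad. Then A = (D²/8)(θ − sin θ) = 1.514 m² and P = Dθ/2 = 3.141 m. Hydraulic radius R = A/P = 1.514/3.141 = 0.482 m. Q_A = (1/0.014)·1.514·0.482^(2/3)·√0.0007299 = 1.796 m³/s.
Channel B: Flow area A = b·y = 1.13 × 1.07 = 1.209 m². Wetted perimeter P = b + 2y = 1.13 + 2×1.07 = 3.27 m. Hydraulic radius R = A/P = 1.209/3.27 = 0.3698 m. Q_B = (1/0.014)·1.209·0.3698^(2/3)·√0.0007299 = 1.202 m³/s.
Q_A = 1.796 m³/s vs Q_B = 1.202 m³/s, so channel A carries more.

channel A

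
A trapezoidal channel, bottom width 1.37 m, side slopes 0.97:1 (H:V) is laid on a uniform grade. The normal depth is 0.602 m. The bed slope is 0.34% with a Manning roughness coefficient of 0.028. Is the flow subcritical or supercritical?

subcritical

With bottom width b = 1.37 m and side slope z = 0.97: A = (b + zy)y = (1.37 + 0.97×0.602)×0.602 = 1.176 m²; P = b + 2y√(1+z²) = 1.37 + 2×0.602×1.393 = 3.047 m.
Hydraulic radius R = A/P = 1.176/3.047 = 0.386 m.
V = (1/n) R^(2/3) √S = (1/0.028) × 0.386^(2/3) × √0.0034 = 1.104 m/s. Hydraulic depth D_h = A/T = 1.176/2.538 = 0.4635 m.
Froude number Fr = V/√(g·D_h) = 1.104/√(9.81×0.4635) = 0.518, which is less than 1, so the flow is subcritical.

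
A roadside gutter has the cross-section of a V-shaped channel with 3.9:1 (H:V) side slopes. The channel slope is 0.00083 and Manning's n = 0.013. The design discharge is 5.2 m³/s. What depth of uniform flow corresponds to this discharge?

y_n = 0.991 m

Manning's equation rearranged: A R^(2/3) = nQ / (1·√S) = 0.013 × 5.2 / (√0.00083) = 2.346.
Trying y = 1.15 m: A R^(2/3) = 3.492 — too large.
Trying y = 0.772 m: A R^(2/3) = 1.206 — too small.
Trying y = 0.991 m: A R^(2/3) = 2.348 — close enough.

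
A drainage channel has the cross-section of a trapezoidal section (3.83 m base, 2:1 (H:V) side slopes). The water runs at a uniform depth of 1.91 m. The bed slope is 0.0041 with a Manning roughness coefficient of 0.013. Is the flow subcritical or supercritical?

supercritical

With bottom width b = 3.83 m and side slope z = 2: A = (b + zy)y = (3.83 + 2×1.91)×1.91 = 14.61 m²; P = b + 2y√(1+z²) = 3.83 + 2×1.91×2.236 = 12.37 m.
Hydraulic radius R = A/P = 14.61/12.37 = 1.181 m.
V = (1/n) R^(2/3) √S = (1/0.013) × 1.181^(2/3) × √0.0041 = 5.503 m/s. Hydraulic depth D_h = A/T = 14.61/11.47 = 1.274 m.
Froude number Fr = V/√(g·D_h) = 5.503/√(9.81×1.274) = 1.56, which is greater than 1, so the flow is supercritical.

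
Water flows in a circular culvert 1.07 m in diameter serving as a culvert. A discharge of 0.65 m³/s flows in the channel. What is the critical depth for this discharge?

At critical depth, Q² T / (g A³) = 1, i.e. A³/T = Q²/g = 0.65²/9.81 = 0.04307.
At y = 0.373 m: A³/T = 0.02128 — short.
At y = 0.448 m: A³/T = 0.04307 — matches.

y_c = 0.448 m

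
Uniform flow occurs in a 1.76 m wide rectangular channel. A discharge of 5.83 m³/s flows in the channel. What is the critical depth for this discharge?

y_c = 1.04 m

For a rectangular channel, critical depth y_c = (q²/g)^(1/3) where q = Q/b = 5.83/1.76 = 3.312 m²/s.
So y_c = (3.312²/9.81)^(1/3) = 1.04 m.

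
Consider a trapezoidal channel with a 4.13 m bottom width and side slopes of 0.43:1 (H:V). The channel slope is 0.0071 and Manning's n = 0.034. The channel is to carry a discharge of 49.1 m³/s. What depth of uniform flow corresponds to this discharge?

Manning's equation rearranged: A R^(2/3) = nQ / (1·√S) = 0.034 × 49.1 / (√0.0071) = 19.81.
Trying y = 2.12 m: A R^(2/3) = 12.22 — too small.
Trying y = 3.27 m: A R^(2/3) = 24.86 — too large.
Trying y = 2.85 m: A R^(2/3) = 19.79 — matches.

y_n = 2.85 m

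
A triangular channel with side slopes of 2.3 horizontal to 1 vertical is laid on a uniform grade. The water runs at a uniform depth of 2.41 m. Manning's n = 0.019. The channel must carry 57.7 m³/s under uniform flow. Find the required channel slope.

S = 0.00589

For a triangular section with side slope z = 2.3: A = zy² = 2.3×2.41² = 13.36 m²; P = 2y√(1+z²) = 2×2.41×2.508 = 12.09 m.
Hydraulic radius R = A/P = 13.36/12.09 = 1.105 m.
From Manning's equation, S = [nQ / (1 A R^(2/3))]² = [0.019 × 57.7 / (1 × 13.36 × 1.105^(2/3))]² = 0.00589.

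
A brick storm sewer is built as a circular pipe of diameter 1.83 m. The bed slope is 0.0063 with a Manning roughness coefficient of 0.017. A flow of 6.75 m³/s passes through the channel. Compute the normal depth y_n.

y_n = 1.39 m

Manning's equation rearranged: A R^(2/3) = nQ / (1·√S) = 0.017 × 6.75 / (√0.0063) = 1.446.
At y = 1.66 m: A R^(2/3) = 1.669 — over.
At y = 1.23 m: A R^(2/3) = 1.238 — short.
At y = 1.39 m: A R^(2/3) = 1.445 — close enough.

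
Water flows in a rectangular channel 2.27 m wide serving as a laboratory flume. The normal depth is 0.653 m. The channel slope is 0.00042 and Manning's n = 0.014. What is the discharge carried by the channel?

Flow area A = b·y = 2.27 × 0.653 = 1.482 m². Wetted perimeter P = b + 2y = 2.27 + 2×0.653 = 3.576 m.
Hydraulic radius R = A/P = 1.482/3.576 = 0.4145 m.
Manning's equation: Q = (1/n) A R^(2/3) S^(1/2) = (1/0.014) × 1.482 × 0.4145^(2/3) × 0.00042^(1/2) = 1.21 m³/s.

Q = 1.21 m³/s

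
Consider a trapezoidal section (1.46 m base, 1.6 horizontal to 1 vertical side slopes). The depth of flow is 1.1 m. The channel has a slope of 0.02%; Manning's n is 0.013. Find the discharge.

Q = 2.84 m³/s

With bottom width b = 1.46 m and side slope z = 1.6: A = (b + zy)y = (1.46 + 1.6×1.1)×1.1 = 3.542 m²; P = b + 2y√(1+z²) = 1.46 + 2×1.1×1.887 = 5.611 m.
Hydraulic radius R = A/P = 3.542/5.611 = 0.6313 m.
Manning's equation: Q = (1/n) A R^(2/3) S^(1/2) = (1/0.013) × 3.542 × 0.6313^(2/3) × 0.0002^(1/2) = 2.84 m³/s.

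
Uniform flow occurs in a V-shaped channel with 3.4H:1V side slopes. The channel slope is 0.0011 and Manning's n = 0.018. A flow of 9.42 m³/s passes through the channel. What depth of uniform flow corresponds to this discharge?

y_n = 1.4 m

Manning's equation rearranged: A R^(2/3) = nQ / (1·√S) = 0.018 × 9.42 / (√0.0011) = 5.112.
Try y = 1.24 m: A R^(2/3) = 3.697 — short.
Try y = 1.4 m: A R^(2/3) = 5.11 — ≈ 5.112.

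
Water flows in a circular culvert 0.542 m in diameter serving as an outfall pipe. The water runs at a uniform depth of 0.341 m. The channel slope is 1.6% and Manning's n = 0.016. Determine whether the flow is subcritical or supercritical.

For a circular section of diameter D = 0.542 m at depth y = 0.341 m, the central angle is θ = 2 arccos(1 − 2y/D) = 3.664 rad. Then A = (D²/8)(θ − sin θ) = 0.1529 m² and P = Dθ/2 = 0.993 m.
Hydraulic radius R = A/P = 0.1529/0.993 = 0.154 m.
V = (1/n) R^(2/3) √S = (1/0.016) × 0.154^(2/3) × √0.016 = 2.271 m/s. Hydraulic depth D_h = A/T = 0.1529/0.5236 = 0.292 m.
Froude number Fr = V/√(g·D_h) = 2.271/√(9.81×0.292) = 1.34, which is greater than 1, so the flow is supercritical.

supercritical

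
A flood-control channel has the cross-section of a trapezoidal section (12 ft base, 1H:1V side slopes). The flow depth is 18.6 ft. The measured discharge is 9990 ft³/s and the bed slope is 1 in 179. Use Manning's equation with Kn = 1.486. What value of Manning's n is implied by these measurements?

n = 0.027

With bottom width b = 12 ft and side slope z = 1: A = (b + zy)y = (12 + 1×18.6)×18.6 = 569.2 ft²; P = b + 2y√(1+z²) = 12 + 2×18.6×1.414 = 64.61 ft.
Hydraulic radius R = A/P = 569.2/64.61 = 8.809 ft.
Rearranging Manning's equation: n = (1.486/Q) A R^(2/3) S^(1/2) = (1.486/9990) × 569.2 × 8.809^(2/3) × √0.005587 = 0.027.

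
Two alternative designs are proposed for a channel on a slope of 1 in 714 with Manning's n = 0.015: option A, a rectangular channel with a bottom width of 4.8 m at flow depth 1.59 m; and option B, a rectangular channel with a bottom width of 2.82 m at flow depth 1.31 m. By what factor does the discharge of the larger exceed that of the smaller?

2.6

Channel A: Flow area A = b·y = 4.8 × 1.59 = 7.632 m². Wetted perimeter P = b + 2y = 4.8 + 2×1.59 = 7.98 m. Hydraulic radius R = A/P = 7.632/7.98 = 0.9564 m. Q_A = (1/0.015)·7.632·0.9564^(2/3)·√0.001401 = 18.48 m³/s.
Channel B: Flow area A = b·y = 2.82 × 1.31 = 3.694 m². Wetted perimeter P = b + 2y = 2.82 + 2×1.31 = 5.44 m. Hydraulic radius R = A/P = 3.694/5.44 = 0.6791 m. Q_B = (1/0.015)·3.694·0.6791^(2/3)·√0.001401 = 7.121 m³/s.
The larger discharge is 18.48 m³/s and the smaller is 7.121 m³/s; the ratio is 2.6.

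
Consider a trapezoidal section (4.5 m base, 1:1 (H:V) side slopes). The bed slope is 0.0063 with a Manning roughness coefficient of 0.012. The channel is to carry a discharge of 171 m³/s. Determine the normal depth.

y_n = 2.66 m

Manning's equation rearranged: A R^(2/3) = nQ / (1·√S) = 0.012 × 171 / (√0.0063) = 25.85.
Trying y = 1.91 m: A R^(2/3) = 14.1 — low.
Trying y = 3.06 m: A R^(2/3) = 33.7 — high.
Trying y = 2.66 m: A R^(2/3) = 25.88 — close enough.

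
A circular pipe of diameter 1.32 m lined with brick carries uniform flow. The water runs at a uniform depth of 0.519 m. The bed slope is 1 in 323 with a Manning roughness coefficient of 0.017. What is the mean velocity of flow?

V = 1.4 m/s

For a circular section of diameter D = 1.32 m at depth y = 0.519 m, the central angle is θ = 2 arccos(1 − 2y/D) = 2.711 rad. Then A = (D²/8)(θ − sin θ) = 0.4995 m² and P = Dθ/2 = 1.789 m.
Hydraulic radius R = A/P = 0.4995/1.789 = 0.2792 m.
From Manning's equation, V = (1/n) R^(2/3) S^(1/2) = (1/0.017) × 0.2792^(2/3) × 0.003096^(1/2) = 1.4 m/s.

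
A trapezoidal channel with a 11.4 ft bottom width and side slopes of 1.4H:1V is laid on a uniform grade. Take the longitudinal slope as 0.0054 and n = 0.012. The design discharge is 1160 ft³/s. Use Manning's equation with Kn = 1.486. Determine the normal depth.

y_n = 3.93 ft

Manning's equation rearranged: A R^(2/3) = nQ / (1.486·√S) = 0.012 × 1160 / (1.486 × √0.0054) = 127.5.
At y = 4.4 ft: A R^(2/3) = 157.5 — over.
At y = 3.09 ft: A R^(2/3) = 82.34 — short.
At y = 3.93 ft: A R^(2/3) = 127.7 — ≈ 127.5.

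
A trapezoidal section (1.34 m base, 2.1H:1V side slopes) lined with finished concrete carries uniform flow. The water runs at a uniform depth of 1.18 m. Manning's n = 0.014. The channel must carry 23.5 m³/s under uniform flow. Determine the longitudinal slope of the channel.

S = 0.00929

With bottom width b = 1.34 m and side slope z = 2.1: A = (b + zy)y = (1.34 + 2.1×1.18)×1.18 = 4.505 m²; P = b + 2y√(1+z²) = 1.34 + 2×1.18×2.326 = 6.829 m.
Hydraulic radius R = A/P = 4.505/6.829 = 0.6597 m.
From Manning's equation, S = [nQ / (1 A R^(2/3))]² = [0.014 × 23.5 / (1 × 4.505 × 0.6597^(2/3))]² = 0.00929.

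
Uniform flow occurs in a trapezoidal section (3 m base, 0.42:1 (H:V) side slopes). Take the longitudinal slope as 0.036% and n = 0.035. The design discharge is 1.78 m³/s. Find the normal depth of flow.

y_n = 1.16 m

Manning's equation rearranged: A R^(2/3) = nQ / (1·√S) = 0.035 × 1.78 / (√0.00036) = 3.283.
Trying y = 0.982 m: A R^(2/3) = 2.523 — low.
Trying y = 1.16 m: A R^(2/3) = 3.289 — close enough.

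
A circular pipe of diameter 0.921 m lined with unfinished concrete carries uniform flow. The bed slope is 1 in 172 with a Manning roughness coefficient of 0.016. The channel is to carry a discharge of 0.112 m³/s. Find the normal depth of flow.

Manning's equation rearranged: A R^(2/3) = nQ / (1·√S) = 0.016 × 0.112 / (√0.005814) = 0.0235.
Try y = 0.233 m: A R^(2/3) = 0.0351 — too large.
Try y = 0.158 m: A R^(2/3) = 0.01603 — too small.
Try y = 0.191 m: A R^(2/3) = 0.02358 — ≈ 0.0235.

y_n = 0.191 m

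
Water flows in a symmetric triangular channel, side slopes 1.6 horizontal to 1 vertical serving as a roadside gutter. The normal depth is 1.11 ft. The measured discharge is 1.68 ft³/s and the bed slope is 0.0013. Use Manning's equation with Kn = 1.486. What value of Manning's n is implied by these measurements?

For a triangular section with side slope z = 1.6: A = zy² = 1.6×1.11² = 1.971 ft²; P = 2y√(1+z²) = 2×1.11×1.887 = 4.189 ft.
Hydraulic radius R = A/P = 1.971/4.189 = 0.4706 ft.
Rearranging Manning's equation: n = (1.486/Q) A R^(2/3) S^(1/2) = (1.486/1.68) × 1.971 × 0.4706^(2/3) × √0.0013 = 0.038.

n = 0.038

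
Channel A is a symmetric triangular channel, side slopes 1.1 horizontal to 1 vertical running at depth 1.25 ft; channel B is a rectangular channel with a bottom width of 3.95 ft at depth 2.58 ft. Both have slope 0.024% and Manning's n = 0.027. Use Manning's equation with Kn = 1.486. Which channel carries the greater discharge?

channel B

Channel A: For a triangular section with side slope z = 1.1: A = zy² = 1.1×1.25² = 1.719 ft²; P = 2y√(1+z²) = 2×1.25×1.487 = 3.717 ft. Hydraulic radius R = A/P = 1.719/3.717 = 0.4625 ft. Q_A = (1.486/0.027)·1.719·0.4625^(2/3)·√0.00024 = 0.8764 ft³/s.
Channel B: Flow area A = b·y = 3.95 × 2.58 = 10.19 ft². Wetted perimeter P = b + 2y = 3.95 + 2×2.58 = 9.11 ft. Hydraulic radius R = A/P = 10.19/9.11 = 1.119 ft. Q_B = (1.486/0.027)·10.19·1.119^(2/3)·√0.00024 = 9.364 ft³/s.
Q_A = 0.8764 ft³/s vs Q_B = 9.364 ft³/s, so channel B carries more.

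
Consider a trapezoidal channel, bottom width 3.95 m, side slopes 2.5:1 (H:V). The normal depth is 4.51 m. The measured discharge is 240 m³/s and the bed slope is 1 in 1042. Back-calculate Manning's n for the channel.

With bottom width b = 3.95 m and side slope z = 2.5: A = (b + zy)y = (3.95 + 2.5×4.51)×4.51 = 68.66 m²; P = b + 2y√(1+z²) = 3.95 + 2×4.51×2.693 = 28.24 m.
Hydraulic radius R = A/P = 68.66/28.24 = 2.432 m.
Rearranging Manning's equation: n = (1/Q) A R^(2/3) S^(1/2) = (1/240) × 68.66 × 2.432^(2/3) × √0.0009597 = 0.016.

n = 0.016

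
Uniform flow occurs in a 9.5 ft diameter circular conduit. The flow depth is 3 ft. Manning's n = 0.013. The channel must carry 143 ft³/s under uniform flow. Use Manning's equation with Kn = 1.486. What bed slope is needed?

For a circular section of diameter D = 9.5 ft at depth y = 3 ft, the central angle is θ = 2 arccos(1 − 2y/D) = 2.387 rad. Then A = (D²/8)(θ − sin θ) = 19.2 ft² and P = Dθ/2 = 11.34 ft.
Hydraulic radius R = A/P = 19.2/11.34 = 1.693 ft.
From Manning's equation, S = [nQ / (1.486 A R^(2/3))]² = [0.013 × 143 / (1.486 × 19.2 × 1.693^(2/3))]² = 0.0021.

S = 0.0021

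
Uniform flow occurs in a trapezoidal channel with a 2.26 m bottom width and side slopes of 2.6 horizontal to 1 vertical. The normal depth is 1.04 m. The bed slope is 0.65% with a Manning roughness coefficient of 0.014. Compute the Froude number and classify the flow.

supercritical

With bottom width b = 2.26 m and side slope z = 2.6: A = (b + zy)y = (2.26 + 2.6×1.04)×1.04 = 5.163 m²; P = b + 2y√(1+z²) = 2.26 + 2×1.04×2.786 = 8.054 m.
Hydraulic radius R = A/P = 5.163/8.054 = 0.641 m.
V = (1/n) R^(2/3) √S = (1/0.014) × 0.641^(2/3) × √0.0065 = 4.281 m/s. Hydraulic depth D_h = A/T = 5.163/7.668 = 0.6733 m.
Froude number Fr = V/√(g·D_h) = 4.281/√(9.81×0.6733) = 1.67, which is greater than 1, so the flow is supercritical.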